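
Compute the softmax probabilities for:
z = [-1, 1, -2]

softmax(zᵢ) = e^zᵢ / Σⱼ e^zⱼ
p = [0.1142, 0.8438, 0.042]

exp(z) = [0.3679, 2.718, 0.1353]
Sum = 3.221
p = [0.1142, 0.8438, 0.042]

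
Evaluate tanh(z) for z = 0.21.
0.207

tanh(0.21) = (e^(0.21) - e^(-0.21))/(e^(0.21) + e^(-0.21)) = 0.207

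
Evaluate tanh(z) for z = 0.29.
0.2821

tanh(0.29) = (e^(0.29) - e^(-0.29))/(e^(0.29) + e^(-0.29)) = 0.2821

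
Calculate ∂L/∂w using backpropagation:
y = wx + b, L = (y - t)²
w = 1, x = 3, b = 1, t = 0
∂L/∂w = 24

y = wx + b = (1)(3) + 1 = 4
∂L/∂y = 2(y - t) = 2(4 - 0) = 8
∂y/∂w = x = 3
∂L/∂w = ∂L/∂y · ∂y/∂w = 8 × 3 = 24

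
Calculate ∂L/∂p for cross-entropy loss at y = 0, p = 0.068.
∂L/∂p = 1.073

∂L/∂p = -y/p + (1-y)/(1-p) = 0 + 1/0.932 = 1.073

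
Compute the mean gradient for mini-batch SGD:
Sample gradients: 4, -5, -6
Average gradient = -2.333

Average = (1/3)(4 + -5 + -6) = -7/3 = -2.333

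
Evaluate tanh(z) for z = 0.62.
0.5511

tanh(0.62) = (e^(0.62) - e^(-0.62))/(e^(0.62) + e^(-0.62)) = 0.5511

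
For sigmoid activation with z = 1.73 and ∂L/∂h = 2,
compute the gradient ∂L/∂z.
∂L/∂z = 0.2558

σ(1.73) = 0.8494
σ'(1.73) = σ(1.73)(1 - σ(1.73)) = 0.8494 × 0.1506 = 0.1279
∂L/∂z = ∂L/∂h · σ'(z) = 2 × 0.1279 = 0.2558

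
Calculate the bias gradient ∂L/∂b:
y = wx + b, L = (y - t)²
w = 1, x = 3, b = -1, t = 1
∂L/∂b = 2

y = wx + b = (1)(3) + -1 = 2
∂L/∂y = 2(y - t) = 2(2 - 1) = 2
∂y/∂b = 1
∂L/∂b = ∂L/∂y · ∂y/∂b = 2 × 1 = 2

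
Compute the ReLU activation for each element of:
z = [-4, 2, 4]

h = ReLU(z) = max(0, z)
h = [0, 2, 4]

ReLU applied element-wise: max(0,-4)=0, max(0,2)=2, max(0,4)=4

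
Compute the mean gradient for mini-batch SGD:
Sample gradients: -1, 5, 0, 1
Average gradient = 1.25

Average = (1/4)(-1 + 5 + 0 + 1) = 5/4 = 1.25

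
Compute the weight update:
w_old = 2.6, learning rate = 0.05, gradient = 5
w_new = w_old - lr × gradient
w_new = 2.35

w_new = w - η·∂L/∂w = 2.6 - 0.05×(5) = 2.6 - (0.25) = 2.35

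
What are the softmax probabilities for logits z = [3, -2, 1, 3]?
p = [0.4668, 0.0031, 0.0632, 0.4668]

exp(z) = [20.09, 0.1353, 2.718, 20.09]
Sum = 43.02
p = [0.4668, 0.0031, 0.0632, 0.4668]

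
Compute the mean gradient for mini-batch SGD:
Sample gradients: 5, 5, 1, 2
Average gradient = 3.25

Average = (1/4)(5 + 5 + 1 + 2) = 13/4 = 3.25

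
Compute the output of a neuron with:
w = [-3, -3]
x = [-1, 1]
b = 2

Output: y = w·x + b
y = 2

y = (-3)(-1) + (-3)(1) + 2 = 2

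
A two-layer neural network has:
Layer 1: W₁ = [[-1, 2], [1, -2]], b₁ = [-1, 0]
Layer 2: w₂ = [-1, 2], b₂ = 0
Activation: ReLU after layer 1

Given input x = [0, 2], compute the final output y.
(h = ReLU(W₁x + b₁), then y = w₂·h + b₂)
y = -3

Layer 1 pre-activation: z₁ = [3, -4]
After ReLU: h = [3, 0]
Layer 2 output: y = -1×3 + 2×0 + 0 = -3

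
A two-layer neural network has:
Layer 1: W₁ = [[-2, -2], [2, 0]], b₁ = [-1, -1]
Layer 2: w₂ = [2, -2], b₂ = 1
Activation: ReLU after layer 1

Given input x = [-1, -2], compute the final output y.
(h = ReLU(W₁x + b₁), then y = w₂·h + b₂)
y = 11

Layer 1 pre-activation: z₁ = [5, -3]
After ReLU: h = [5, 0]
Layer 2 output: y = 2×5 + -2×0 + 1 = 11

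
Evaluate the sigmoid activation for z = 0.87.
0.7047

sigmoid(0.87) = 1/(1 + e^(-0.87)) = 1/(1 + 0.419) = 0.7047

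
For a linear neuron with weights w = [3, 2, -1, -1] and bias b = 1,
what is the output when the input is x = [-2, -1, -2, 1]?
y = -6

y = (3)(-2) + (2)(-1) + (-1)(-2) + (-1)(1) + 1 = -6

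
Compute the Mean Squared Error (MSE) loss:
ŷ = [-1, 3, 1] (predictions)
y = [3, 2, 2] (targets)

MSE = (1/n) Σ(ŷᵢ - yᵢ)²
MSE = 6

MSE = (1/3)((-1-3)² + (3-2)² + (1-2)²) = (1/3)(16 + 1 + 1) = 6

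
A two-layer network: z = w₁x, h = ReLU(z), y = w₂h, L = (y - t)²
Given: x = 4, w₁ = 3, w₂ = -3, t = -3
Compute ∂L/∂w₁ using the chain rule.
∂L/∂w₁ = 792

Forward pass:
z = w₁x = 3×4 = 12
h = ReLU(12) = 12
y = w₂h = -3×12 = -36

Backward pass:
∂L/∂y = 2(y - t) = 2(-36 - -3) = -66
∂y/∂h = w₂ = -3
∂h/∂z = 1 (ReLU derivative)
∂z/∂w₁ = x = 4

∂L/∂w₁ = -66 × -3 × 1 × 4 = 792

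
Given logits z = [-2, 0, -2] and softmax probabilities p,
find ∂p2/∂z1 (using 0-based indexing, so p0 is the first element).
∂p2/∂z1 = -0.08382

p = softmax(z) = [0.1065, 0.787, 0.1065]
p2 = 0.1065, p1 = 0.787

∂p2/∂z1 = -p2 × p1 = -0.1065 × 0.787 = -0.08382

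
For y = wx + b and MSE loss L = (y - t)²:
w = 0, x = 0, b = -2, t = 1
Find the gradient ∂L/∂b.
∂L/∂b = -6

y = wx + b = (0)(0) + -2 = -2
∂L/∂y = 2(y - t) = 2(-2 - 1) = -6
∂y/∂b = 1
∂L/∂b = ∂L/∂y · ∂y/∂b = -6 × 1 = -6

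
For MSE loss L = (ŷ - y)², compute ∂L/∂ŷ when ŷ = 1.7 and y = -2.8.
∂L/∂ŷ = 9.0

∂L/∂ŷ = 2(ŷ - y) = 2(1.7 - -2.8) = 2(4.5) = 9.0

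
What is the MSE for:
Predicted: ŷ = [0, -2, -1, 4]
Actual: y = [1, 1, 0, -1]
MSE = 9

MSE = (1/4)((0-1)² + (-2-1)² + (-1-0)² + (4--1)²) = (1/4)(1 + 9 + 1 + 25) = 9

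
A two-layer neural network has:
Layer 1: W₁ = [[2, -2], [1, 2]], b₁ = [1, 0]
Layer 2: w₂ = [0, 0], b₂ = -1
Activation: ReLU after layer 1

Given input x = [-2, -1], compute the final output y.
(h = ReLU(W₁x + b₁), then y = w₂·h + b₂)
y = -1

Layer 1 pre-activation: z₁ = [-1, -4]
After ReLU: h = [0, 0]
Layer 2 output: y = 0×0 + 0×0 + -1 = -1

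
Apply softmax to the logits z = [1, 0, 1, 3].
p = [0.1025, 0.0377, 0.1025, 0.7573]

exp(z) = [2.718, 1, 2.718, 20.09]
Sum = 26.52
p = [0.1025, 0.0377, 0.1025, 0.7573]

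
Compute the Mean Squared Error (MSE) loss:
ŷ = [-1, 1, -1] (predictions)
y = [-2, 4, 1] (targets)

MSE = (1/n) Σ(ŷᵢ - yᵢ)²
MSE = 4.667

MSE = (1/3)((-1--2)² + (1-4)² + (-1-1)²) = (1/3)(1 + 9 + 4) = 4.667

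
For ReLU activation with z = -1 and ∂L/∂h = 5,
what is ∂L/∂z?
∂L/∂z = 0

h = ReLU(-1) = 0
Since z < 0: ∂h/∂z = 0
∂L/∂z = ∂L/∂h · ∂h/∂z = 5 × 0 = 0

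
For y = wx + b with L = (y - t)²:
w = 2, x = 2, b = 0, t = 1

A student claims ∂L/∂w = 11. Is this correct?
Incorrect

y = (2)(2) + 0 = 4
∂L/∂y = 2(y - t) = 2(4 - 1) = 6
∂y/∂w = x = 2
∂L/∂w = 6 × 2 = 12

Claimed value: 11
Incorrect: The correct gradient is 12.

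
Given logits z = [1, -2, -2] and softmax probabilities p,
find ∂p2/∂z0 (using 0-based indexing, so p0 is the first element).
∂p2/∂z0 = -0.04118

p = softmax(z) = [0.9094, 0.04528, 0.04528]
p2 = 0.04528, p0 = 0.9094

∂p2/∂z0 = -p2 × p0 = -0.04528 × 0.9094 = -0.04118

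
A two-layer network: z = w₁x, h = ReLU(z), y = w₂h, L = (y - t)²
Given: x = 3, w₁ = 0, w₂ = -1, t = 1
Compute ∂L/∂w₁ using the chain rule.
∂L/∂w₁ = 0

Forward pass:
z = w₁x = 0×3 = 0
h = ReLU(0) = 0
y = w₂h = -1×0 = 0

Backward pass:
∂L/∂y = 2(y - t) = 2(0 - 1) = -2
∂y/∂h = w₂ = -1
∂h/∂z = 0 (ReLU derivative)
∂z/∂w₁ = x = 3

∂L/∂w₁ = -2 × -1 × 0 × 3 = 0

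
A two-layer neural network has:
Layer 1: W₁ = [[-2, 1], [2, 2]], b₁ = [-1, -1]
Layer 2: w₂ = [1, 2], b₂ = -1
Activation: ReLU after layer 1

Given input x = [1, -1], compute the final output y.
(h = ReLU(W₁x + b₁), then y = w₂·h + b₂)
y = -1

Layer 1 pre-activation: z₁ = [-4, -1]
After ReLU: h = [0, 0]
Layer 2 output: y = 1×0 + 2×0 + -1 = -1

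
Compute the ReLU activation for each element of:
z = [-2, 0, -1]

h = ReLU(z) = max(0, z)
h = [0, 0, 0]

ReLU applied element-wise: max(0,-2)=0, max(0,0)=0, max(0,-1)=0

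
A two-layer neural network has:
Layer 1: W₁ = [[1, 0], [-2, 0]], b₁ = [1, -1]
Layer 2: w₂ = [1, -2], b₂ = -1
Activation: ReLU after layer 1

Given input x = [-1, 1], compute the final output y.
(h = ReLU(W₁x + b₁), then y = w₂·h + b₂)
y = -3

Layer 1 pre-activation: z₁ = [0, 1]
After ReLU: h = [0, 1]
Layer 2 output: y = 1×0 + -2×1 + -1 = -3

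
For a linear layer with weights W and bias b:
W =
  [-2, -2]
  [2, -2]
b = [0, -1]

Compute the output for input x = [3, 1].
y = [-8, 3]

Wx = [-2×3 + -2×1, 2×3 + -2×1]
   = [-8, 4]
y = Wx + b = [-8 + 0, 4 + -1] = [-8, 3]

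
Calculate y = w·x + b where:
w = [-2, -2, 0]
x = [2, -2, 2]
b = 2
y = 2

y = (-2)(2) + (-2)(-2) + (0)(2) + 2 = 2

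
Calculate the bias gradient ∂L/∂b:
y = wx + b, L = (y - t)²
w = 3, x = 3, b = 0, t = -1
∂L/∂b = 20

y = wx + b = (3)(3) + 0 = 9
∂L/∂y = 2(y - t) = 2(9 - -1) = 20
∂y/∂b = 1
∂L/∂b = ∂L/∂y · ∂y/∂b = 20 × 1 = 20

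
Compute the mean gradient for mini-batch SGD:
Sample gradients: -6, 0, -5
Average gradient = -3.667

Average = (1/3)(-6 + 0 + -5) = -11/3 = -3.667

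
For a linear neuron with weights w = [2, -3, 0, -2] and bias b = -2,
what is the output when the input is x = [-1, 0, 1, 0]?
y = -4

y = (2)(-1) + (-3)(0) + (0)(1) + (-2)(0) + -2 = -4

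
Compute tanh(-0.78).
-0.6527

tanh(-0.78) = (e^(-0.78) - e^(0.78))/(e^(-0.78) + e^(0.78)) = -0.6527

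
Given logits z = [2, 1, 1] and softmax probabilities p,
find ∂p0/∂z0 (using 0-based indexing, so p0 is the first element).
∂p0/∂z0 = 0.2442

p = softmax(z) = [0.5761, 0.2119, 0.2119]
p0 = 0.5761

∂p0/∂z0 = p0(1 - p0) = 0.5761 × (1 - 0.5761) = 0.2442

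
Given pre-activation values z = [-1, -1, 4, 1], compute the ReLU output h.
h = [0, 0, 4, 1]

ReLU applied element-wise: max(0,-1)=0, max(0,-1)=0, max(0,4)=4, max(0,1)=1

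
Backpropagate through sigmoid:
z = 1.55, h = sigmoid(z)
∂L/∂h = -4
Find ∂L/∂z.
∂L/∂z = -0.5777

σ(1.55) = 0.8249
σ'(1.55) = σ(1.55)(1 - σ(1.55)) = 0.8249 × 0.1751 = 0.1444
∂L/∂z = ∂L/∂h · σ'(z) = -4 × 0.1444 = -0.5777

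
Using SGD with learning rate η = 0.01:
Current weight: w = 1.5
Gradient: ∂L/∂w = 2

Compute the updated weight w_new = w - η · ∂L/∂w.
w_new = 1.48

w_new = w - η·∂L/∂w = 1.5 - 0.01×(2) = 1.5 - (0.02) = 1.48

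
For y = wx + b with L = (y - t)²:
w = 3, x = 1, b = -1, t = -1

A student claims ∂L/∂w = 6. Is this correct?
Correct

y = (3)(1) + -1 = 2
∂L/∂y = 2(y - t) = 2(2 - -1) = 6
∂y/∂w = x = 1
∂L/∂w = 6 × 1 = 6

Claimed value: 6
Correct: The correct gradient is 6.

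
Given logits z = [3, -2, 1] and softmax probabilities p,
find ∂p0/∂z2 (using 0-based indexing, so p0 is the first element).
∂p0/∂z2 = -0.1038

p = softmax(z) = [0.8756, 0.0059, 0.1185]
p0 = 0.8756, p2 = 0.1185

∂p0/∂z2 = -p0 × p2 = -0.8756 × 0.1185 = -0.1038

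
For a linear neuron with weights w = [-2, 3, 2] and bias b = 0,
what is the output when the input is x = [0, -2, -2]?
y = -10

y = (-2)(0) + (3)(-2) + (2)(-2) + 0 = -10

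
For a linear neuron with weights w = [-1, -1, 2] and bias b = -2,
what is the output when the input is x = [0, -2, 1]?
y = 2

y = (-1)(0) + (-1)(-2) + (2)(1) + -2 = 2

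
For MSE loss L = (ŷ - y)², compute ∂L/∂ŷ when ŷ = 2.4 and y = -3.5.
∂L/∂ŷ = 11.8

∂L/∂ŷ = 2(ŷ - y) = 2(2.4 - -3.5) = 2(5.9) = 11.8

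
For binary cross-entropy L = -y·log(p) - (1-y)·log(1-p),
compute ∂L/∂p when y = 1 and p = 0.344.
∂L/∂p = -2.907

∂L/∂p = -y/p + (1-y)/(1-p) = -1/0.344 + 0 = -2.907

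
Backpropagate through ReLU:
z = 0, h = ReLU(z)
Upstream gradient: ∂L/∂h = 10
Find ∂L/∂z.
∂L/∂z = 0

h = ReLU(0) = 0
At z = 0: ∂h/∂z = 0 (by convention)
∂L/∂z = ∂L/∂h · ∂h/∂z = 10 × 0 = 0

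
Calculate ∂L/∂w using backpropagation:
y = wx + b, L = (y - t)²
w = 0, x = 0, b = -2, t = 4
∂L/∂w = 0

y = wx + b = (0)(0) + -2 = -2
∂L/∂y = 2(y - t) = 2(-2 - 4) = -12
∂y/∂w = x = 0
∂L/∂w = ∂L/∂y · ∂y/∂w = -12 × 0 = 0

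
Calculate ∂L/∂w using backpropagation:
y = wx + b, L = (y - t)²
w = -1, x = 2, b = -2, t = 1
∂L/∂w = -20

y = wx + b = (-1)(2) + -2 = -4
∂L/∂y = 2(y - t) = 2(-4 - 1) = -10
∂y/∂w = x = 2
∂L/∂w = ∂L/∂y · ∂y/∂w = -10 × 2 = -20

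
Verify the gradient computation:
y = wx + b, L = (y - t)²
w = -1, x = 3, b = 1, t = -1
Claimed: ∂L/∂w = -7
Incorrect

y = (-1)(3) + 1 = -2
∂L/∂y = 2(y - t) = 2(-2 - -1) = -2
∂y/∂w = x = 3
∂L/∂w = -2 × 3 = -6

Claimed value: -7
Incorrect: The correct gradient is -6.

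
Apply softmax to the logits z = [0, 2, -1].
p = [0.1142, 0.8438, 0.042]

exp(z) = [1, 7.389, 0.3679]
Sum = 8.757
p = [0.1142, 0.8438, 0.042]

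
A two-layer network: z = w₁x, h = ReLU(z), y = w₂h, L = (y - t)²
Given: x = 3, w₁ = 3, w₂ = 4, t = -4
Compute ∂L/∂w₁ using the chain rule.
∂L/∂w₁ = 960

Forward pass:
z = w₁x = 3×3 = 9
h = ReLU(9) = 9
y = w₂h = 4×9 = 36

Backward pass:
∂L/∂y = 2(y - t) = 2(36 - -4) = 80
∂y/∂h = w₂ = 4
∂h/∂z = 1 (ReLU derivative)
∂z/∂w₁ = x = 3

∂L/∂w₁ = 80 × 4 × 1 × 3 = 960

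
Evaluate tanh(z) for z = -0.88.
-0.7064

tanh(-0.88) = (e^(-0.88) - e^(0.88))/(e^(-0.88) + e^(0.88)) = -0.7064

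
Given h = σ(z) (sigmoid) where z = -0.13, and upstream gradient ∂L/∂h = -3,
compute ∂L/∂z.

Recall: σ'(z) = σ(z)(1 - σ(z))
∂L/∂z = -0.7468

σ(-0.13) = 0.4675
σ'(-0.13) = σ(-0.13)(1 - σ(-0.13)) = 0.4675 × 0.5325 = 0.2489
∂L/∂z = ∂L/∂h · σ'(z) = -3 × 0.2489 = -0.7468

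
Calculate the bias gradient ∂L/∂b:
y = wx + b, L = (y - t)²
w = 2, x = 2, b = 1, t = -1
∂L/∂b = 12

y = wx + b = (2)(2) + 1 = 5
∂L/∂y = 2(y - t) = 2(5 - -1) = 12
∂y/∂b = 1
∂L/∂b = ∂L/∂y · ∂y/∂b = 12 × 1 = 12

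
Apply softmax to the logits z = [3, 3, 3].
p = [0.3333, 0.3333, 0.3333]

exp(z) = [20.09, 20.09, 20.09]
Sum = 60.26
p = [0.3333, 0.3333, 0.3333]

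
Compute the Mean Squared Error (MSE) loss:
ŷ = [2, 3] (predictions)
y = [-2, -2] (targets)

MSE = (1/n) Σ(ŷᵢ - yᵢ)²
MSE = 20.5

MSE = (1/2)((2--2)² + (3--2)²) = (1/2)(16 + 25) = 20.5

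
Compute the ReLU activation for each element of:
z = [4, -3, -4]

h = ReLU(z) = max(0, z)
h = [4, 0, 0]

ReLU applied element-wise: max(0,4)=4, max(0,-3)=0, max(0,-4)=0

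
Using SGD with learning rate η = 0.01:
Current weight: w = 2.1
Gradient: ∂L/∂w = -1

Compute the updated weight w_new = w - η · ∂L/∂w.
w_new = 2.11

w_new = w - η·∂L/∂w = 2.1 - 0.01×(-1) = 2.1 - (-0.01) = 2.11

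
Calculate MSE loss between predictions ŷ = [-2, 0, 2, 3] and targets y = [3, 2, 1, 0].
MSE = 9.75

MSE = (1/4)((-2-3)² + (0-2)² + (2-1)² + (3-0)²) = (1/4)(25 + 4 + 1 + 9) = 9.75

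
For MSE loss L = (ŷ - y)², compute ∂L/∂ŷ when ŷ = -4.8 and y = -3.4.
∂L/∂ŷ = -2.8

∂L/∂ŷ = 2(ŷ - y) = 2(-4.8 - -3.4) = 2(-1.4) = -2.8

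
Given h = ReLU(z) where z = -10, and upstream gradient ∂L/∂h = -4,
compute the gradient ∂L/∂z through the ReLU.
∂L/∂z = 0

h = ReLU(-10) = 0
Since z < 0: ∂h/∂z = 0
∂L/∂z = ∂L/∂h · ∂h/∂z = -4 × 0 = 0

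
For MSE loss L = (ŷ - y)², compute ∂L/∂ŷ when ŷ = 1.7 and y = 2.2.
∂L/∂ŷ = -1.0

∂L/∂ŷ = 2(ŷ - y) = 2(1.7 - 2.2) = 2(-0.5) = -1.0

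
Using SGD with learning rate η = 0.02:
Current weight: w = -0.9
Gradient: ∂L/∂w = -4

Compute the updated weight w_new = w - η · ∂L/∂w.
w_new = -0.82

w_new = w - η·∂L/∂w = -0.9 - 0.02×(-4) = -0.9 - (-0.08) = -0.82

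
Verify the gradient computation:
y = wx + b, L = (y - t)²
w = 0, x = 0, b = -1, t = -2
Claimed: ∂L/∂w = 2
Incorrect

y = (0)(0) + -1 = -1
∂L/∂y = 2(y - t) = 2(-1 - -2) = 2
∂y/∂w = x = 0
∂L/∂w = 2 × 0 = 0

Claimed value: 2
Incorrect: The correct gradient is 0.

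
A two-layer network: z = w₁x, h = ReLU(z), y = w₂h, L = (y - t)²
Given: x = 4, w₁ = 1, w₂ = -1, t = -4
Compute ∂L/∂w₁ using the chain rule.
∂L/∂w₁ = 0

Forward pass:
z = w₁x = 1×4 = 4
h = ReLU(4) = 4
y = w₂h = -1×4 = -4

Backward pass:
∂L/∂y = 2(y - t) = 2(-4 - -4) = 0
∂y/∂h = w₂ = -1
∂h/∂z = 1 (ReLU derivative)
∂z/∂w₁ = x = 4

∂L/∂w₁ = 0 × -1 × 1 × 4 = 0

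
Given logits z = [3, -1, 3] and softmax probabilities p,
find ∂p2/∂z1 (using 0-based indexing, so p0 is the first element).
∂p2/∂z1 = -0.004496

p = softmax(z) = [0.4955, 0.009075, 0.4955]
p2 = 0.4955, p1 = 0.009075

∂p2/∂z1 = -p2 × p1 = -0.4955 × 0.009075 = -0.004496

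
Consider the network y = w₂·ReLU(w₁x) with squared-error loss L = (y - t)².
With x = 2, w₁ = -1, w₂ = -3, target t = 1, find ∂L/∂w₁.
∂L/∂w₁ = 0

Forward pass:
z = w₁x = -1×2 = -2
h = ReLU(-2) = 0
y = w₂h = -3×0 = 0

Backward pass:
∂L/∂y = 2(y - t) = 2(0 - 1) = -2
∂y/∂h = w₂ = -3
∂h/∂z = 0 (ReLU derivative)
∂z/∂w₁ = x = 2

∂L/∂w₁ = -2 × -3 × 0 × 2 = 0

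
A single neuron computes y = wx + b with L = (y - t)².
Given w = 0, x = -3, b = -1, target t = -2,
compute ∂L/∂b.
∂L/∂b = 2

y = wx + b = (0)(-3) + -1 = -1
∂L/∂y = 2(y - t) = 2(-1 - -2) = 2
∂y/∂b = 1
∂L/∂b = ∂L/∂y · ∂y/∂b = 2 × 1 = 2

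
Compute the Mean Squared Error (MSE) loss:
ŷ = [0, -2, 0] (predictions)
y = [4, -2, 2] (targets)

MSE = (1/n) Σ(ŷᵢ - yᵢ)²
MSE = 6.667

MSE = (1/3)((0-4)² + (-2--2)² + (0-2)²) = (1/3)(16 + 0 + 4) = 6.667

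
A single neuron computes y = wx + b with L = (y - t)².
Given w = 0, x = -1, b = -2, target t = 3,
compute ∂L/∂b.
∂L/∂b = -10

y = wx + b = (0)(-1) + -2 = -2
∂L/∂y = 2(y - t) = 2(-2 - 3) = -10
∂y/∂b = 1
∂L/∂b = ∂L/∂y · ∂y/∂b = -10 × 1 = -10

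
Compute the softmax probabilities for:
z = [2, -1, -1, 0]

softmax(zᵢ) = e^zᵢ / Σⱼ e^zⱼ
p = [0.8098, 0.0403, 0.0403, 0.1096]

exp(z) = [7.389, 0.3679, 0.3679, 1]
Sum = 9.125
p = [0.8098, 0.0403, 0.0403, 0.1096]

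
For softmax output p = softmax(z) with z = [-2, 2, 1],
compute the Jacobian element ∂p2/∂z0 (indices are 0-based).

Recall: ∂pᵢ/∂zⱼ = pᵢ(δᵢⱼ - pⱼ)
∂p2/∂z0 = -0.003507

p = softmax(z) = [0.01321, 0.7214, 0.2654]
p2 = 0.2654, p0 = 0.01321

∂p2/∂z0 = -p2 × p0 = -0.2654 × 0.01321 = -0.003507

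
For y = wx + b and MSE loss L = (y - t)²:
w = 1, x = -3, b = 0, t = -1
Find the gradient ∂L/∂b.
∂L/∂b = -4

y = wx + b = (1)(-3) + 0 = -3
∂L/∂y = 2(y - t) = 2(-3 - -1) = -4
∂y/∂b = 1
∂L/∂b = ∂L/∂y · ∂y/∂b = -4 × 1 = -4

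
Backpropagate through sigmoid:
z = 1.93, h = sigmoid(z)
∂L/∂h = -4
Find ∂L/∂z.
∂L/∂z = -0.4427

σ(1.93) = 0.8732
σ'(1.93) = σ(1.93)(1 - σ(1.93)) = 0.8732 × 0.1268 = 0.1107
∂L/∂z = ∂L/∂h · σ'(z) = -4 × 0.1107 = -0.4427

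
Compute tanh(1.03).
0.7739

tanh(1.03) = (e^(1.03) - e^(-1.03))/(e^(1.03) + e^(-1.03)) = 0.7739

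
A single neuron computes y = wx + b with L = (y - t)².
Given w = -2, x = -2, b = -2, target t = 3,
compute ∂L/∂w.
∂L/∂w = 4

y = wx + b = (-2)(-2) + -2 = 2
∂L/∂y = 2(y - t) = 2(2 - 3) = -2
∂y/∂w = x = -2
∂L/∂w = ∂L/∂y · ∂y/∂w = -2 × -2 = 4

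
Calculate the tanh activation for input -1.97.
-0.9618

tanh(-1.97) = (e^(-1.97) - e^(1.97))/(e^(-1.97) + e^(1.97)) = -0.9618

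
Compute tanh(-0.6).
-0.537

tanh(-0.6) = (e^(-0.6) - e^(0.6))/(e^(-0.6) + e^(0.6)) = -0.537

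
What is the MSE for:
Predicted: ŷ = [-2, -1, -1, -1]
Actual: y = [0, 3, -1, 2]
MSE = 7.25

MSE = (1/4)((-2-0)² + (-1-3)² + (-1--1)² + (-1-2)²) = (1/4)(4 + 16 + 0 + 9) = 7.25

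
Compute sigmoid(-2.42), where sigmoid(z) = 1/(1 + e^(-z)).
0.08166

sigmoid(-2.42) = 1/(1 + e^(2.42)) = 1/(1 + 11.25) = 0.08166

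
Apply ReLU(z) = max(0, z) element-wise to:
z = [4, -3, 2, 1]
h = [4, 0, 2, 1]

ReLU applied element-wise: max(0,4)=4, max(0,-3)=0, max(0,2)=2, max(0,1)=1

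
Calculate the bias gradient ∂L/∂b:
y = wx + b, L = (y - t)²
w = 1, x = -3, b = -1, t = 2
∂L/∂b = -12

y = wx + b = (1)(-3) + -1 = -4
∂L/∂y = 2(y - t) = 2(-4 - 2) = -12
∂y/∂b = 1
∂L/∂b = ∂L/∂y · ∂y/∂b = -12 × 1 = -12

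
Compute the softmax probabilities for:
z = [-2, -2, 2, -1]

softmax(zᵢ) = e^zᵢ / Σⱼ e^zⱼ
p = [0.0169, 0.0169, 0.9205, 0.0458]

exp(z) = [0.1353, 0.1353, 7.389, 0.3679]
Sum = 8.028
p = [0.0169, 0.0169, 0.9205, 0.0458]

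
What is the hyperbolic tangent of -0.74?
-0.6291

tanh(-0.74) = (e^(-0.74) - e^(0.74))/(e^(-0.74) + e^(0.74)) = -0.6291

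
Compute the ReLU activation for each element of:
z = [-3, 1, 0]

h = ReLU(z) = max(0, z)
h = [0, 1, 0]

ReLU applied element-wise: max(0,-3)=0, max(0,1)=1, max(0,0)=0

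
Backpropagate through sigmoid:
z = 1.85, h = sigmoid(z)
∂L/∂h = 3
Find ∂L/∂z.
∂L/∂z = 0.3522

σ(1.85) = 0.8641
σ'(1.85) = σ(1.85)(1 - σ(1.85)) = 0.8641 × 0.1359 = 0.1174
∂L/∂z = ∂L/∂h · σ'(z) = 3 × 0.1174 = 0.3522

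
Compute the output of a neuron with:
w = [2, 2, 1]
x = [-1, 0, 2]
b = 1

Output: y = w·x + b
y = 1

y = (2)(-1) + (2)(0) + (1)(2) + 1 = 1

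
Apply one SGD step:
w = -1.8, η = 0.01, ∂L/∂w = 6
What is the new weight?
w_new = -1.86

w_new = w - η·∂L/∂w = -1.8 - 0.01×(6) = -1.8 - (0.06) = -1.86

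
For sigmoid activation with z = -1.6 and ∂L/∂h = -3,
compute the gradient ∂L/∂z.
∂L/∂z = -0.4193

σ(-1.6) = 0.168
σ'(-1.6) = σ(-1.6)(1 - σ(-1.6)) = 0.168 × 0.832 = 0.1398
∂L/∂z = ∂L/∂h · σ'(z) = -3 × 0.1398 = -0.4193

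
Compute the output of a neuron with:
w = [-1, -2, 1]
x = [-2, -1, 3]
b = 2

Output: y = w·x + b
y = 9

y = (-1)(-2) + (-2)(-1) + (1)(3) + 2 = 9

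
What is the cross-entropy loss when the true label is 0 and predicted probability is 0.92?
L = 2.526

L = -0·log(0.92) - 1·log(0.08) = -log(0.08) = 2.526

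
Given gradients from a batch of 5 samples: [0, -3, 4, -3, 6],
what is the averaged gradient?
Average gradient = 0.8

Average = (1/5)(0 + -3 + 4 + -3 + 6) = 4/5 = 0.8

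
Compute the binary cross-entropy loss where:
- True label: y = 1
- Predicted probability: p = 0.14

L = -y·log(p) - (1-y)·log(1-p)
L = 1.966

L = -1·log(0.14) - 0·log(0.86) = -log(0.14) = 1.966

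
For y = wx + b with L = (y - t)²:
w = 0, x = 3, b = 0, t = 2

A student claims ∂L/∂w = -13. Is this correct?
Incorrect

y = (0)(3) + 0 = 0
∂L/∂y = 2(y - t) = 2(0 - 2) = -4
∂y/∂w = x = 3
∂L/∂w = -4 × 3 = -12

Claimed value: -13
Incorrect: The correct gradient is -12.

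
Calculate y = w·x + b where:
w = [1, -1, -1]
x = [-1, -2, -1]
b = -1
y = 1

y = (1)(-1) + (-1)(-2) + (-1)(-1) + -1 = 1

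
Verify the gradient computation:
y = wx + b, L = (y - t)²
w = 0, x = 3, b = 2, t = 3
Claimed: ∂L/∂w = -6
Correct

y = (0)(3) + 2 = 2
∂L/∂y = 2(y - t) = 2(2 - 3) = -2
∂y/∂w = x = 3
∂L/∂w = -2 × 3 = -6

Claimed value: -6
Correct: The correct gradient is -6.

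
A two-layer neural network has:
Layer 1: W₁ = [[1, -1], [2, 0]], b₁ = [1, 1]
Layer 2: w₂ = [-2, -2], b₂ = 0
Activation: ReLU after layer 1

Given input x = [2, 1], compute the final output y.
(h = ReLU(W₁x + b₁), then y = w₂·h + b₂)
y = -14

Layer 1 pre-activation: z₁ = [2, 5]
After ReLU: h = [2, 5]
Layer 2 output: y = -2×2 + -2×5 + 0 = -14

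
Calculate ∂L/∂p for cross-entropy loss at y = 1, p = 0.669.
∂L/∂p = -1.495

∂L/∂p = -y/p + (1-y)/(1-p) = -1/0.669 + 0 = -1.495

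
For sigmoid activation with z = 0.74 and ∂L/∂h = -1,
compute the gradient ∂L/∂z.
∂L/∂z = -0.2187

σ(0.74) = 0.677
σ'(0.74) = σ(0.74)(1 - σ(0.74)) = 0.677 × 0.323 = 0.2187
∂L/∂z = ∂L/∂h · σ'(z) = -1 × 0.2187 = -0.2187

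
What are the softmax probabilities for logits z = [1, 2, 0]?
p = [0.2447, 0.6652, 0.09]

exp(z) = [2.718, 7.389, 1]
Sum = 11.11
p = [0.2447, 0.6652, 0.09]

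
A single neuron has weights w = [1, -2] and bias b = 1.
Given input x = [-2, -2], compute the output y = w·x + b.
y = 3

y = (1)(-2) + (-2)(-2) + 1 = 3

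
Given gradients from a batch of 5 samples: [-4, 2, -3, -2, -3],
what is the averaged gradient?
Average gradient = -2

Average = (1/5)(-4 + 2 + -3 + -2 + -3) = -10/5 = -2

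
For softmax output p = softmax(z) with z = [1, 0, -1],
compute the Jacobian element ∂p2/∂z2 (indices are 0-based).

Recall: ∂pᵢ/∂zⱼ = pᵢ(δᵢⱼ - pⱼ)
∂p2/∂z2 = 0.08193

p = softmax(z) = [0.6652, 0.2447, 0.09003]
p2 = 0.09003

∂p2/∂z2 = p2(1 - p2) = 0.09003 × (1 - 0.09003) = 0.08193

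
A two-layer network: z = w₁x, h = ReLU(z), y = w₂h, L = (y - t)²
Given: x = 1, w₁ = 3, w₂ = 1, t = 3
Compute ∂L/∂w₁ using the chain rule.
∂L/∂w₁ = 0

Forward pass:
z = w₁x = 3×1 = 3
h = ReLU(3) = 3
y = w₂h = 1×3 = 3

Backward pass:
∂L/∂y = 2(y - t) = 2(3 - 3) = 0
∂y/∂h = w₂ = 1
∂h/∂z = 1 (ReLU derivative)
∂z/∂w₁ = x = 1

∂L/∂w₁ = 0 × 1 × 1 × 1 = 0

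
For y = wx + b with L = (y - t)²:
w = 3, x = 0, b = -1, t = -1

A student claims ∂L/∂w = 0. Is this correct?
Correct

y = (3)(0) + -1 = -1
∂L/∂y = 2(y - t) = 2(-1 - -1) = 0
∂y/∂w = x = 0
∂L/∂w = 0 × 0 = 0

Claimed value: 0
Correct: The correct gradient is 0.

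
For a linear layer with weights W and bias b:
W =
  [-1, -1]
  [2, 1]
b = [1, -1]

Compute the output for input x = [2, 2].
y = [-3, 5]

Wx = [-1×2 + -1×2, 2×2 + 1×2]
   = [-4, 6]
y = Wx + b = [-4 + 1, 6 + -1] = [-3, 5]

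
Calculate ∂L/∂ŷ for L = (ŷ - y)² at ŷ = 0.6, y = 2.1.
∂L/∂ŷ = -3.0

∂L/∂ŷ = 2(ŷ - y) = 2(0.6 - 2.1) = 2(-1.5) = -3.0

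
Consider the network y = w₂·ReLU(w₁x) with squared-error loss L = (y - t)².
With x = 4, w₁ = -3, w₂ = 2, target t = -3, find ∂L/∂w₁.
∂L/∂w₁ = 0

Forward pass:
z = w₁x = -3×4 = -12
h = ReLU(-12) = 0
y = w₂h = 2×0 = 0

Backward pass:
∂L/∂y = 2(y - t) = 2(0 - -3) = 6
∂y/∂h = w₂ = 2
∂h/∂z = 0 (ReLU derivative)
∂z/∂w₁ = x = 4

∂L/∂w₁ = 6 × 2 × 0 × 4 = 0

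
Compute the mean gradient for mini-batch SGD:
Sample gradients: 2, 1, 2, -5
Average gradient = 0

Average = (1/4)(2 + 1 + 2 + -5) = 0/4 = 0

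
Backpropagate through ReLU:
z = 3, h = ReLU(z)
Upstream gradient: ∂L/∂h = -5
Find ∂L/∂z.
∂L/∂z = -5

h = ReLU(3) = 3
Since z > 0: ∂h/∂z = 1
∂L/∂z = ∂L/∂h · ∂h/∂z = -5 × 1 = -5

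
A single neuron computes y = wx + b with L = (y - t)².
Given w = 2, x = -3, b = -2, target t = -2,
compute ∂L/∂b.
∂L/∂b = -12

y = wx + b = (2)(-3) + -2 = -8
∂L/∂y = 2(y - t) = 2(-8 - -2) = -12
∂y/∂b = 1
∂L/∂b = ∂L/∂y · ∂y/∂b = -12 × 1 = -12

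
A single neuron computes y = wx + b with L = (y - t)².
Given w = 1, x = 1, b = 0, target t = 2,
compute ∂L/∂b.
∂L/∂b = -2

y = wx + b = (1)(1) + 0 = 1
∂L/∂y = 2(y - t) = 2(1 - 2) = -2
∂y/∂b = 1
∂L/∂b = ∂L/∂y · ∂y/∂b = -2 × 1 = -2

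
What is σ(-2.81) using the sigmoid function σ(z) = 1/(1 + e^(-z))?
0.05679

sigmoid(-2.81) = 1/(1 + e^(2.81)) = 1/(1 + 16.61) = 0.05679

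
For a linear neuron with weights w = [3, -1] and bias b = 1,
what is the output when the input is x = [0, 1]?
y = 0

y = (3)(0) + (-1)(1) + 1 = 0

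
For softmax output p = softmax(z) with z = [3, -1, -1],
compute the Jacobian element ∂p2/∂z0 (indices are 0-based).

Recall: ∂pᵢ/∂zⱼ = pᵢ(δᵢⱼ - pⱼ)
∂p2/∂z0 = -0.01704

p = softmax(z) = [0.9647, 0.01767, 0.01767]
p2 = 0.01767, p0 = 0.9647

∂p2/∂z0 = -p2 × p0 = -0.01767 × 0.9647 = -0.01704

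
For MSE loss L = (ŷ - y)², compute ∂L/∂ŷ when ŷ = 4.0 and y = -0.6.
∂L/∂ŷ = 9.2

∂L/∂ŷ = 2(ŷ - y) = 2(4.0 - -0.6) = 2(4.6) = 9.2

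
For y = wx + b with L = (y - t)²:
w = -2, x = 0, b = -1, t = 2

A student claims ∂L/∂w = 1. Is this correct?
Incorrect

y = (-2)(0) + -1 = -1
∂L/∂y = 2(y - t) = 2(-1 - 2) = -6
∂y/∂w = x = 0
∂L/∂w = -6 × 0 = 0

Claimed value: 1
Incorrect: The correct gradient is 0.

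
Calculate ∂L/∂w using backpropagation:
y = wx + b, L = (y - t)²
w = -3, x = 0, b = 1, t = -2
∂L/∂w = 0

y = wx + b = (-3)(0) + 1 = 1
∂L/∂y = 2(y - t) = 2(1 - -2) = 6
∂y/∂w = x = 0
∂L/∂w = ∂L/∂y · ∂y/∂w = 6 × 0 = 0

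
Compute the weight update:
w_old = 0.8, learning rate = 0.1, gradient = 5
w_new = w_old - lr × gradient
w_new = 0.3

w_new = w - η·∂L/∂w = 0.8 - 0.1×(5) = 0.8 - (0.5) = 0.3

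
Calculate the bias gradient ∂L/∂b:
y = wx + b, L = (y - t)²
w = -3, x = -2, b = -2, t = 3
∂L/∂b = 2

y = wx + b = (-3)(-2) + -2 = 4
∂L/∂y = 2(y - t) = 2(4 - 3) = 2
∂y/∂b = 1
∂L/∂b = ∂L/∂y · ∂y/∂b = 2 × 1 = 2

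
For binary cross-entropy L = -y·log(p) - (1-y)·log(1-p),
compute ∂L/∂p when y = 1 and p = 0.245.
∂L/∂p = -4.082

∂L/∂p = -y/p + (1-y)/(1-p) = -1/0.245 + 0 = -4.082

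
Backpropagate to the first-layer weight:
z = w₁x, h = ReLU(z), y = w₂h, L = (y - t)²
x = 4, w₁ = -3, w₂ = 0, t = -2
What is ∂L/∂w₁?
∂L/∂w₁ = 0

Forward pass:
z = w₁x = -3×4 = -12
h = ReLU(-12) = 0
y = w₂h = 0×0 = 0

Backward pass:
∂L/∂y = 2(y - t) = 2(0 - -2) = 4
∂y/∂h = w₂ = 0
∂h/∂z = 0 (ReLU derivative)
∂z/∂w₁ = x = 4

∂L/∂w₁ = 4 × 0 × 0 × 4 = 0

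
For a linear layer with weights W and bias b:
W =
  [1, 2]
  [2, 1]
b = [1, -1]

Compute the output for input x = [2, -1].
y = [1, 2]

Wx = [1×2 + 2×-1, 2×2 + 1×-1]
   = [0, 3]
y = Wx + b = [0 + 1, 3 + -1] = [1, 2]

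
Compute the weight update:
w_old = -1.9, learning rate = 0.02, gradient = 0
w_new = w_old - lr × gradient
w_new = -1.9

w_new = w - η·∂L/∂w = -1.9 - 0.02×(0) = -1.9 - (0) = -1.9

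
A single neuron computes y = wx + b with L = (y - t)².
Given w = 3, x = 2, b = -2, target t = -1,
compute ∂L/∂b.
∂L/∂b = 10

y = wx + b = (3)(2) + -2 = 4
∂L/∂y = 2(y - t) = 2(4 - -1) = 10
∂y/∂b = 1
∂L/∂b = ∂L/∂y · ∂y/∂b = 10 × 1 = 10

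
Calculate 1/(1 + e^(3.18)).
0.03993

sigmoid(-3.18) = 1/(1 + e^(3.18)) = 1/(1 + 24.05) = 0.03993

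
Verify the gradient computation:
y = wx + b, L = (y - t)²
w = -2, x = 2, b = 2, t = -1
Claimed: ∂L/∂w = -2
Incorrect

y = (-2)(2) + 2 = -2
∂L/∂y = 2(y - t) = 2(-2 - -1) = -2
∂y/∂w = x = 2
∂L/∂w = -2 × 2 = -4

Claimed value: -2
Incorrect: The correct gradient is -4.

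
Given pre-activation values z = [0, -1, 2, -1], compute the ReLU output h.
h = [0, 0, 2, 0]

ReLU applied element-wise: max(0,0)=0, max(0,-1)=0, max(0,2)=2, max(0,-1)=0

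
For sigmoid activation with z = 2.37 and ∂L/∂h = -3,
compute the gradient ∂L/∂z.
∂L/∂z = -0.2345

σ(2.37) = 0.9145
σ'(2.37) = σ(2.37)(1 - σ(2.37)) = 0.9145 × 0.08549 = 0.07818
∂L/∂z = ∂L/∂h · σ'(z) = -3 × 0.07818 = -0.2345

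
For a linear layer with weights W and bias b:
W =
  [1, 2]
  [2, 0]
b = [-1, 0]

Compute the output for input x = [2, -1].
y = [-1, 4]

Wx = [1×2 + 2×-1, 2×2 + 0×-1]
   = [0, 4]
y = Wx + b = [0 + -1, 4 + 0] = [-1, 4]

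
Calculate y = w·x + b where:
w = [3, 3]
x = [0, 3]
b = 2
y = 11

y = (3)(0) + (3)(3) + 2 = 11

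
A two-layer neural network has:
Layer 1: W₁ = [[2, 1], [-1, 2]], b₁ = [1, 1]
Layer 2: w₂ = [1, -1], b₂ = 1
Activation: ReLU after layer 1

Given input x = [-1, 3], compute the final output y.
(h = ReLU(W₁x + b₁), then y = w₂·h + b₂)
y = -5

Layer 1 pre-activation: z₁ = [2, 8]
After ReLU: h = [2, 8]
Layer 2 output: y = 1×2 + -1×8 + 1 = -5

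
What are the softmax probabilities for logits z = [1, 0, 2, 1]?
p = [0.1966, 0.0723, 0.5344, 0.1966]

exp(z) = [2.718, 1, 7.389, 2.718]
Sum = 13.83
p = [0.1966, 0.0723, 0.5344, 0.1966]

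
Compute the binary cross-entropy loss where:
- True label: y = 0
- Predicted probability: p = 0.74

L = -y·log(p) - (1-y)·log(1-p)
L = 1.347

L = -0·log(0.74) - 1·log(0.26) = -log(0.26) = 1.347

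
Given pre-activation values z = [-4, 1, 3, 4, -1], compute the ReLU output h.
h = [0, 1, 3, 4, 0]

ReLU applied element-wise: max(0,-4)=0, max(0,1)=1, max(0,3)=3, max(0,4)=4, max(0,-1)=0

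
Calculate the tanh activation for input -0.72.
-0.6169

tanh(-0.72) = (e^(-0.72) - e^(0.72))/(e^(-0.72) + e^(0.72)) = -0.6169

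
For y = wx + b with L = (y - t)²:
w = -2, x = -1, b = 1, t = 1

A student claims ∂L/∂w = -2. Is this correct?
Incorrect

y = (-2)(-1) + 1 = 3
∂L/∂y = 2(y - t) = 2(3 - 1) = 4
∂y/∂w = x = -1
∂L/∂w = 4 × -1 = -4

Claimed value: -2
Incorrect: The correct gradient is -4.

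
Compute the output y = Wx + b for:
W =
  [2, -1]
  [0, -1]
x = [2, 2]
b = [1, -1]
y = [3, -3]

Wx = [2×2 + -1×2, 0×2 + -1×2]
   = [2, -2]
y = Wx + b = [2 + 1, -2 + -1] = [3, -3]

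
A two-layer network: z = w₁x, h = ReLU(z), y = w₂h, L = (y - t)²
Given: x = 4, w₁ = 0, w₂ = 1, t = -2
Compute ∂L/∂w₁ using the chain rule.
∂L/∂w₁ = 0

Forward pass:
z = w₁x = 0×4 = 0
h = ReLU(0) = 0
y = w₂h = 1×0 = 0

Backward pass:
∂L/∂y = 2(y - t) = 2(0 - -2) = 4
∂y/∂h = w₂ = 1
∂h/∂z = 0 (ReLU derivative)
∂z/∂w₁ = x = 4

∂L/∂w₁ = 4 × 1 × 0 × 4 = 0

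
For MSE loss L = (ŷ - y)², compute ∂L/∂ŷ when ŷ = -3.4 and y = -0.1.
∂L/∂ŷ = -6.6

∂L/∂ŷ = 2(ŷ - y) = 2(-3.4 - -0.1) = 2(-3.3) = -6.6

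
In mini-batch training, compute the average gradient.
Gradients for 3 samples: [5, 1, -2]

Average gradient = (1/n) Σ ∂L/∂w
Average gradient = 1.333

Average = (1/3)(5 + 1 + -2) = 4/3 = 1.333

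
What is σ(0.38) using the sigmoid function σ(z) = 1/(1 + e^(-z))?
0.5939

sigmoid(0.38) = 1/(1 + e^(-0.38)) = 1/(1 + 0.6839) = 0.5939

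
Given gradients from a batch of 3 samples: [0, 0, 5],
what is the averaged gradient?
Average gradient = 1.667

Average = (1/3)(0 + 0 + 5) = 5/3 = 1.667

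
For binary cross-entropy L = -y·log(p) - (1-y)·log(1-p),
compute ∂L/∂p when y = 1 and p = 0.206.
∂L/∂p = -4.854

∂L/∂p = -y/p + (1-y)/(1-p) = -1/0.206 + 0 = -4.854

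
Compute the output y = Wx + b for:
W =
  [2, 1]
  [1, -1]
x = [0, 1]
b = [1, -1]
y = [2, -2]

Wx = [2×0 + 1×1, 1×0 + -1×1]
   = [1, -1]
y = Wx + b = [1 + 1, -1 + -1] = [2, -2]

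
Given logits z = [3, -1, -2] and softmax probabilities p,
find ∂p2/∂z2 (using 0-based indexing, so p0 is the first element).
∂p2/∂z2 = 0.00653

p = softmax(z) = [0.9756, 0.01787, 0.006573]
p2 = 0.006573

∂p2/∂z2 = p2(1 - p2) = 0.006573 × (1 - 0.006573) = 0.00653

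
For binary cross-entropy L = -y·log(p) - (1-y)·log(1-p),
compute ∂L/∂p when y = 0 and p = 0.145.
∂L/∂p = 1.17

∂L/∂p = -y/p + (1-y)/(1-p) = 0 + 1/0.855 = 1.17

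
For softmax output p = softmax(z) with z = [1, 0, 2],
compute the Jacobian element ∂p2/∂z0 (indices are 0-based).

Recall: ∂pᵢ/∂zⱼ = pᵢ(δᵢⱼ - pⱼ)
∂p2/∂z0 = -0.1628

p = softmax(z) = [0.2447, 0.09003, 0.6652]
p2 = 0.6652, p0 = 0.2447

∂p2/∂z0 = -p2 × p0 = -0.6652 × 0.2447 = -0.1628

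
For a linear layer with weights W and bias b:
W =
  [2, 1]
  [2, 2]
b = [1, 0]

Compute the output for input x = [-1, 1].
y = [0, 0]

Wx = [2×-1 + 1×1, 2×-1 + 2×1]
   = [-1, 0]
y = Wx + b = [-1 + 1, 0 + 0] = [0, 0]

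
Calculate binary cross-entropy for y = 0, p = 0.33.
L = 0.4005

L = -0·log(0.33) - 1·log(0.67) = -log(0.67) = 0.4005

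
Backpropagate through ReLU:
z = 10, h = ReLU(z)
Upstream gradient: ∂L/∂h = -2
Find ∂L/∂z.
∂L/∂z = -2

h = ReLU(10) = 10
Since z > 0: ∂h/∂z = 1
∂L/∂z = ∂L/∂h · ∂h/∂z = -2 × 1 = -2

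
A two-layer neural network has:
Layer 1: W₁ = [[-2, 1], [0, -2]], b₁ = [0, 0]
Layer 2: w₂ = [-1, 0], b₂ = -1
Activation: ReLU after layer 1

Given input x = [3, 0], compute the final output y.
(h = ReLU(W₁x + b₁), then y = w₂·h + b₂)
y = -1

Layer 1 pre-activation: z₁ = [-6, 0]
After ReLU: h = [0, 0]
Layer 2 output: y = -1×0 + 0×0 + -1 = -1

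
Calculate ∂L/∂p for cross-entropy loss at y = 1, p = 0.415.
∂L/∂p = -2.41

∂L/∂p = -y/p + (1-y)/(1-p) = -1/0.415 + 0 = -2.41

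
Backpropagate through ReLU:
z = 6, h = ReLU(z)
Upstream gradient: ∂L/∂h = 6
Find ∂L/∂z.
∂L/∂z = 6

h = ReLU(6) = 6
Since z > 0: ∂h/∂z = 1
∂L/∂z = ∂L/∂h · ∂h/∂z = 6 × 1 = 6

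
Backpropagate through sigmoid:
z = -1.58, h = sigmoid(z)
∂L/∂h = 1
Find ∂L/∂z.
∂L/∂z = 0.1416

σ(-1.58) = 0.1708
σ'(-1.58) = σ(-1.58)(1 - σ(-1.58)) = 0.1708 × 0.8292 = 0.1416
∂L/∂z = ∂L/∂h · σ'(z) = 1 × 0.1416 = 0.1416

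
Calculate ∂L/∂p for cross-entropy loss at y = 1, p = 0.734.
∂L/∂p = -1.362

∂L/∂p = -y/p + (1-y)/(1-p) = -1/0.734 + 0 = -1.362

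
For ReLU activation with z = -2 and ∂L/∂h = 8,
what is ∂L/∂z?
∂L/∂z = 0

h = ReLU(-2) = 0
Since z < 0: ∂h/∂z = 0
∂L/∂z = ∂L/∂h · ∂h/∂z = 8 × 0 = 0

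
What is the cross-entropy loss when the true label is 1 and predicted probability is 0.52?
L = 0.6539

L = -1·log(0.52) - 0·log(0.48) = -log(0.52) = 0.6539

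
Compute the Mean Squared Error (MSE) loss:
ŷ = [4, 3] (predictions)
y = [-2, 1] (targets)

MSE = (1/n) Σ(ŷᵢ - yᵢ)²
MSE = 20

MSE = (1/2)((4--2)² + (3-1)²) = (1/2)(36 + 4) = 20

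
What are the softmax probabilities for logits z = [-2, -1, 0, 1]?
p = [0.0321, 0.0871, 0.2369, 0.6439]

exp(z) = [0.1353, 0.3679, 1, 2.718]
Sum = 4.221
p = [0.0321, 0.0871, 0.2369, 0.6439]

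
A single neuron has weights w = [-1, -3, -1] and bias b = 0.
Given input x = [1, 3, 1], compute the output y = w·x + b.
y = -11

y = (-1)(1) + (-3)(3) + (-1)(1) + 0 = -11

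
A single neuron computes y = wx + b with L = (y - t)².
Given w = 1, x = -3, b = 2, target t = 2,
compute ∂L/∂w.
∂L/∂w = 18

y = wx + b = (1)(-3) + 2 = -1
∂L/∂y = 2(y - t) = 2(-1 - 2) = -6
∂y/∂w = x = -3
∂L/∂w = ∂L/∂y · ∂y/∂w = -6 × -3 = 18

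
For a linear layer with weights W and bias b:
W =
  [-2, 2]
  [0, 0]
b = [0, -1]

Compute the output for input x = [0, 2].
y = [4, -1]

Wx = [-2×0 + 2×2, 0×0 + 0×2]
   = [4, 0]
y = Wx + b = [4 + 0, 0 + -1] = [4, -1]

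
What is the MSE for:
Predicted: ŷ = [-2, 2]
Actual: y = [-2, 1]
MSE = 0.5

MSE = (1/2)((-2--2)² + (2-1)²) = (1/2)(0 + 1) = 0.5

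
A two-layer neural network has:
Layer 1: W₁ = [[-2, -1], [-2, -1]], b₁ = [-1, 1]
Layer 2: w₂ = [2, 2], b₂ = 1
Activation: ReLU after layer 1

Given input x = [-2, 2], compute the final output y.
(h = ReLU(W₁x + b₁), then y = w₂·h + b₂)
y = 9

Layer 1 pre-activation: z₁ = [1, 3]
After ReLU: h = [1, 3]
Layer 2 output: y = 2×1 + 2×3 + 1 = 9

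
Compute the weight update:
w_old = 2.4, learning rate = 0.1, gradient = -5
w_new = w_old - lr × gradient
w_new = 2.9

w_new = w - η·∂L/∂w = 2.4 - 0.1×(-5) = 2.4 - (-0.5) = 2.9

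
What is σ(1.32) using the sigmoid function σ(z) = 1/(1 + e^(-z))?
0.7892

sigmoid(1.32) = 1/(1 + e^(-1.32)) = 1/(1 + 0.2671) = 0.7892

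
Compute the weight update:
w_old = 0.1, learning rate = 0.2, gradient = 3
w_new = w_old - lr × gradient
w_new = -0.5

w_new = w - η·∂L/∂w = 0.1 - 0.2×(3) = 0.1 - (0.6) = -0.5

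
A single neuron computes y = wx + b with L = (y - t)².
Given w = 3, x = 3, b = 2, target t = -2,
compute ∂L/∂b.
∂L/∂b = 26

y = wx + b = (3)(3) + 2 = 11
∂L/∂y = 2(y - t) = 2(11 - -2) = 26
∂y/∂b = 1
∂L/∂b = ∂L/∂y · ∂y/∂b = 26 × 1 = 26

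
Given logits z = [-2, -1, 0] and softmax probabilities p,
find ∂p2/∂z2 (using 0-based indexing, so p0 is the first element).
∂p2/∂z2 = 0.2227

p = softmax(z) = [0.09003, 0.2447, 0.6652]
p2 = 0.6652

∂p2/∂z2 = p2(1 - p2) = 0.6652 × (1 - 0.6652) = 0.2227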